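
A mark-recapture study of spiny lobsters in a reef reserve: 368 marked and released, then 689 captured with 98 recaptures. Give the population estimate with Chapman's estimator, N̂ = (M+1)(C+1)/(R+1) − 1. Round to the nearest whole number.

N ≈ 2571

N̂ = (368+1)(689+1)/(98+1) − 1 = 369·690/99 − 1
= 254610/99 − 1 ≈ 2571.8 − 1 ≈ 2570.8 → 2571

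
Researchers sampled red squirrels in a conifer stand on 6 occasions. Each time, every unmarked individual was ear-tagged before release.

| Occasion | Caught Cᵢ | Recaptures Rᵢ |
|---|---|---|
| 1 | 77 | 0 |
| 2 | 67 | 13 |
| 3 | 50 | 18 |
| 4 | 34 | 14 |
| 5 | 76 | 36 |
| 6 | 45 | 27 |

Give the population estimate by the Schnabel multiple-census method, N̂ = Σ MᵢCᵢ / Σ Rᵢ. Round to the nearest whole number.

Marked at large before each occasion: Mᵢ = Σⱼ<ᵢ (Cⱼ − Rⱼ) → M1=0, M2=77, M3=131, M4=163, M5=183, M6=223
Σ MᵢCᵢ = 0·77 + 77·67 + 131·50 + 163·34 + 183·76 + 223·45 = 0 + 5159 + 6550 + 5542 + 13908 + 10035 = 41194
Σ Rᵢ = 0 + 13 + 18 + 14 + 36 + 27 = 108
N̂ = 41194 / 108 ≈ 381.4 → 381

N ≈ 381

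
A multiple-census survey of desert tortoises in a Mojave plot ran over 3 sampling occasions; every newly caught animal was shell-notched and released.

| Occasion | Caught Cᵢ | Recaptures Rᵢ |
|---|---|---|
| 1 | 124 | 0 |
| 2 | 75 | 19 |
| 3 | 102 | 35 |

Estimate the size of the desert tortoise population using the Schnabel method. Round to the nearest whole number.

Marked at large before each occasion: Mᵢ = Σⱼ<ᵢ (Cⱼ − Rⱼ) → M1=0, M2=124, M3=180
Σ MᵢCᵢ = 0·124 + 124·75 + 180·102 = 0 + 9300 + 18360 = 27660
Σ Rᵢ = 0 + 19 + 35 = 54
N̂ = 27660 / 54 ≈ 512.2 → 512

N ≈ 512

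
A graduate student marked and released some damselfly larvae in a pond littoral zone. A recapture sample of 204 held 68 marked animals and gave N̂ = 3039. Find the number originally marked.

M = 1013

From N = M·C/R: M = N·R / C = 3039·68 / 204 = 206652 / 204 = 1013.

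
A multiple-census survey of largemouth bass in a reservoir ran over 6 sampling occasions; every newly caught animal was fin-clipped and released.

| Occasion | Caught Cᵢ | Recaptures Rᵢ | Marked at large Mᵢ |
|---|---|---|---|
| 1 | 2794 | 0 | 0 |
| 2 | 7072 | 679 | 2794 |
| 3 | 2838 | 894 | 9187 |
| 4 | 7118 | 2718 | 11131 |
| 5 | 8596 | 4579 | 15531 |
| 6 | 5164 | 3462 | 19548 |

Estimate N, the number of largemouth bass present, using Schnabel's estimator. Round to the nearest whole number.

N ≈ 29,153

Σ MᵢCᵢ = 0·2794 + 2794·7072 + 9187·2838 + 11131·7118 + 15531·8596 + 19548·5164 = 0 + 19759168 + 26072706 + 79230458 + 133504476 + 100945872 = 359512680
Σ Rᵢ = 0 + 679 + 894 + 2718 + 4579 + 3462 = 12332
N̂ = 359512680 / 12332 ≈ 29152.8 → 29153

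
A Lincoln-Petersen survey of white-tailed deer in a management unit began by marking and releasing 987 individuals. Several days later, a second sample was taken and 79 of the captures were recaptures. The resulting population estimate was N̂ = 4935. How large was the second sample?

From N = M·C/R: C = N·R / M = 4935·79 / 987 = 389865 / 987 = 395.

C = 395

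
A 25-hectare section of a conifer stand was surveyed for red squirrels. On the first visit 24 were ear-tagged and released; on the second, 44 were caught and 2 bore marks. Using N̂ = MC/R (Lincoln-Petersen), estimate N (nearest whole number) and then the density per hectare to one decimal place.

density ≈ 21.1 red squirrels per hectare

N̂ = 24·44/2 = 1056/2 = 528
Density = N̂ / area = 528 / 25 ≈ 21.12 → 21.1 per hectare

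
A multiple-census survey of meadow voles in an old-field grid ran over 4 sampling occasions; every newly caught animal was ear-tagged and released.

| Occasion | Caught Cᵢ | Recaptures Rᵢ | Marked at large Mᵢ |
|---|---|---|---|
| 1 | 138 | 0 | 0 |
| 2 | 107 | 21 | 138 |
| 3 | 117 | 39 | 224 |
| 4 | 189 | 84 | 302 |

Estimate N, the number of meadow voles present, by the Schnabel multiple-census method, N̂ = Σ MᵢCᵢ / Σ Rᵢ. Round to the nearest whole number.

N ≈ 681

Σ MᵢCᵢ = 0·138 + 138·107 + 224·117 + 302·189 = 0 + 14766 + 26208 + 57078 = 98052
Σ Rᵢ = 0 + 21 + 39 + 84 = 144
N̂ = 98052 / 144 ≈ 680.9 → 681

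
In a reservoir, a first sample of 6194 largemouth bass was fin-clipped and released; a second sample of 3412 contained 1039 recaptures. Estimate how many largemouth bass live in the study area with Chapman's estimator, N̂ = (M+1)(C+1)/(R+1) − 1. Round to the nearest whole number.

N̂ = (6194+1)(3412+1)/(1039+1) − 1 = 6195·3413/1040 − 1
= 21143535/1040 − 1 ≈ 20330.3 − 1 ≈ 20329.3 → 20329

N ≈ 20,329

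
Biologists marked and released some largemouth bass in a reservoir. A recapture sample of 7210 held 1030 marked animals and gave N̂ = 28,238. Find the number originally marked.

From N = M·C/R: M = N·R / C = 28238·1030 / 7210 = 29085140 / 7210 = 4034.

M = 4034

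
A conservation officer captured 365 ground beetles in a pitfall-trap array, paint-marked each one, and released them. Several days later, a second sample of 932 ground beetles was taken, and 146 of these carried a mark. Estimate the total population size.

N = (365 × 932) / 146 = 340180 / 146 = 2330

N = 2330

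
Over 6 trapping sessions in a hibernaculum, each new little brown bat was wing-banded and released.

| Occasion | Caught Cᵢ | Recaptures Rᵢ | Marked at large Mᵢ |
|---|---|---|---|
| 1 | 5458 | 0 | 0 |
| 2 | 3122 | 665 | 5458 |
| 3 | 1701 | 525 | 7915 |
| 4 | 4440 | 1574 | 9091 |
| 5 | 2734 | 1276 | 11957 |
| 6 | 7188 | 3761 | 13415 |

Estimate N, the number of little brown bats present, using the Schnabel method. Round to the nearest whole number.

Σ MᵢCᵢ = 0·5458 + 5458·3122 + 7915·1701 + 9091·4440 + 11957·2734 + 13415·7188 = 0 + 17039876 + 13463415 + 40364040 + 32690438 + 96427020 = 199984789
Σ Rᵢ = 0 + 665 + 525 + 1574 + 1276 + 3761 = 7801
N̂ = 199984789 / 7801 ≈ 25635.8 → 25636

N ≈ 25,636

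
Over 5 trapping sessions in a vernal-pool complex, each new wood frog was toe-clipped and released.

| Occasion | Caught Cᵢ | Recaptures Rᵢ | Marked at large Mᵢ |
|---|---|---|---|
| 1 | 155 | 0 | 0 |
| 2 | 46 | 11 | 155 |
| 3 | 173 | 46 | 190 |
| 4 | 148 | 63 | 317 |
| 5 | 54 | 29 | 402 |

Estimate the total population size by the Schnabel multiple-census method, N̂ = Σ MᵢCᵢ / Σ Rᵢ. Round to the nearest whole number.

Σ MᵢCᵢ = 0·155 + 155·46 + 190·173 + 317·148 + 402·54 = 0 + 7130 + 32870 + 46916 + 21708 = 108624
Σ Rᵢ = 0 + 11 + 46 + 63 + 29 = 149
N̂ = 108624 / 149 ≈ 729.0 → 729

N ≈ 729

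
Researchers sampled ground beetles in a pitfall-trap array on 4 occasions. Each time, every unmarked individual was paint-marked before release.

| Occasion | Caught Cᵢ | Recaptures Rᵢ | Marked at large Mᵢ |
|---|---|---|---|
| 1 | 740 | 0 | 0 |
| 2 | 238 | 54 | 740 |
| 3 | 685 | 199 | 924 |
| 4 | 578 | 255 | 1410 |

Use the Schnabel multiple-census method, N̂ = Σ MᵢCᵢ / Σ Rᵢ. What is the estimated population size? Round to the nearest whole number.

N ≈ 3197

Σ MᵢCᵢ = 0·740 + 740·238 + 924·685 + 1410·578 = 0 + 176120 + 632940 + 814980 = 1624040
Σ Rᵢ = 0 + 54 + 199 + 255 = 508
N̂ = 1624040 / 508 ≈ 3196.9 → 3197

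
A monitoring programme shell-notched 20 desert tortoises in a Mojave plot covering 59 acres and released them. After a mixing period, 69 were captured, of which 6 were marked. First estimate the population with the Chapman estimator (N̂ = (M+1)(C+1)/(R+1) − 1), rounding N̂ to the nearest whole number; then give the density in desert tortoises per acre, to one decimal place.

density ≈ 3.5 desert tortoises per acre

N̂ = 21·70/7 − 1 = 1470/7 − 1 = 209
Density = N̂ / area = 209 / 59 ≈ 3.54 → 3.5 per acre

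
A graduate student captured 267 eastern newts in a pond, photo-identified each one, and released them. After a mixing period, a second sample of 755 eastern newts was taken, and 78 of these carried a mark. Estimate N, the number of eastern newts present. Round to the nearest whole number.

N ≈ 2584

If marked individuals mix randomly, R/C ≈ M/N, giving N ≈ M·C/R.
N = (267 × 755) / 78 = 201585 / 78 ≈ 2584.4 → 2584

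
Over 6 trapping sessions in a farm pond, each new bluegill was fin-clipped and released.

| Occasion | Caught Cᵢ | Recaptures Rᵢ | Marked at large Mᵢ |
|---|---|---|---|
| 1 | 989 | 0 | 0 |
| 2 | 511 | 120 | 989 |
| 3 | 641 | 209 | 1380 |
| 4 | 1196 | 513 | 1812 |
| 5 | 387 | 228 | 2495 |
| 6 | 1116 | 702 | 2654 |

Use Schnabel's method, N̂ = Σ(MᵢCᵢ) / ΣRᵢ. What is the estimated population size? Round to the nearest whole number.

Σ MᵢCᵢ = 0·989 + 989·511 + 1380·641 + 1812·1196 + 2495·387 + 2654·1116 = 0 + 505379 + 884580 + 2167152 + 965565 + 2961864 = 7484540
Σ Rᵢ = 0 + 120 + 209 + 513 + 228 + 702 = 1772
N̂ = 7484540 / 1772 ≈ 4223.8 → 4224

N ≈ 4224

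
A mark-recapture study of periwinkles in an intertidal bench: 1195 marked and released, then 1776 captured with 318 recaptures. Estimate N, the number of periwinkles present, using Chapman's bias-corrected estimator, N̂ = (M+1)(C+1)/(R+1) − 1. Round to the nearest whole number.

N̂ = (1195+1)(1776+1)/(318+1) − 1 = 1196·1777/319 − 1
= 2125292/319 − 1 ≈ 6662.4 − 1 ≈ 6661.4 → 6661

N ≈ 6661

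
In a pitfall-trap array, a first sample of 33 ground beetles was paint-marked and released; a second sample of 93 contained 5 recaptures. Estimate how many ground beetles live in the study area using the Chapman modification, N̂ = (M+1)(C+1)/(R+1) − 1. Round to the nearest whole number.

N ≈ 532

N̂ = (33+1)(93+1)/(5+1) − 1 = 34·94/6 − 1
= 3196/6 − 1 ≈ 532.7 − 1 ≈ 531.7 → 532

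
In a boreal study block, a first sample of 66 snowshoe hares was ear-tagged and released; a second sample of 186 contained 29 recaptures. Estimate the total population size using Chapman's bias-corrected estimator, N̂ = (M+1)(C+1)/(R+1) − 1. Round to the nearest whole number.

N̂ = (66+1)(186+1)/(29+1) − 1 = 67·187/30 − 1
= 12529/30 − 1 ≈ 417.6 − 1 ≈ 416.6 → 417

N ≈ 417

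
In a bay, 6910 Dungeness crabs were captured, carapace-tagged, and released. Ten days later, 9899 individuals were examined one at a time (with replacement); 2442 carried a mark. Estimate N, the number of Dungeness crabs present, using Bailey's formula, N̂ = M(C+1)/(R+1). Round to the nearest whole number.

N̂ = 6910·(9899+1)/(2442+1) = 6910·9900/2443 = 68409000/2443 ≈ 28002.0 → 28002

N ≈ 28,002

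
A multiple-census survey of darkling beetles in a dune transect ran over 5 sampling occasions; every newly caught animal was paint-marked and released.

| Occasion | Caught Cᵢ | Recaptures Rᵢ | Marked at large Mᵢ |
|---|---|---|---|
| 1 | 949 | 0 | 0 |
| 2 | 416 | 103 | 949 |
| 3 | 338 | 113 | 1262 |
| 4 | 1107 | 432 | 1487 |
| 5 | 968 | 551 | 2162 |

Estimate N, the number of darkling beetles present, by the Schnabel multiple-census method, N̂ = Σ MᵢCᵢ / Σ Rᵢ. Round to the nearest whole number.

Σ MᵢCᵢ = 0·949 + 949·416 + 1262·338 + 1487·1107 + 2162·968 = 0 + 394784 + 426556 + 1646109 + 2092816 = 4560265
Σ Rᵢ = 0 + 103 + 113 + 432 + 551 = 1199
N̂ = 4560265 / 1199 ≈ 3803.4 → 3803

N ≈ 3803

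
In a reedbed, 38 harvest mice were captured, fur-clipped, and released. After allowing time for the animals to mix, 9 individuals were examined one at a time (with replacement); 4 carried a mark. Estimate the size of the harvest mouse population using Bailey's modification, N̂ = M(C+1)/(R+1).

N̂ = 38·(9+1)/(4+1) = 38·10/5 = 380/5 = 76

N = 76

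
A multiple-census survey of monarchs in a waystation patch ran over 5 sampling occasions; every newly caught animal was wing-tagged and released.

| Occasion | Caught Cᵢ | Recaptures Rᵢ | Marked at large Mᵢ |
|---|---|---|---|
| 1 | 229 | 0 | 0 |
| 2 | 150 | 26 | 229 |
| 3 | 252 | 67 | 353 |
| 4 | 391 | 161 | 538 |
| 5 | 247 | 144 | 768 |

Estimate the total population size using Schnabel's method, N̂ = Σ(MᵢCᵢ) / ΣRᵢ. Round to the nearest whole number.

Σ MᵢCᵢ = 0·229 + 229·150 + 353·252 + 538·391 + 768·247 = 0 + 34350 + 88956 + 210358 + 189696 = 523360
Σ Rᵢ = 0 + 26 + 67 + 161 + 144 = 398
N̂ = 523360 / 398 ≈ 1315.0 → 1315

N ≈ 1315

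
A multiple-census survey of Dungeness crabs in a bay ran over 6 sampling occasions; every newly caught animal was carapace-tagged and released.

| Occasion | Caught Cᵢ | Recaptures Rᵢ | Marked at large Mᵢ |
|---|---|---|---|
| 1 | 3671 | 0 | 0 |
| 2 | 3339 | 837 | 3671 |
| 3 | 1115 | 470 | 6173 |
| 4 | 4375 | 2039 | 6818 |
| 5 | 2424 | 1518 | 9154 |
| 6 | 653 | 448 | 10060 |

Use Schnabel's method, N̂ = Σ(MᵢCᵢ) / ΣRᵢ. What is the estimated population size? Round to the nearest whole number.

N ≈ 14,632

Σ MᵢCᵢ = 0·3671 + 3671·3339 + 6173·1115 + 6818·4375 + 9154·2424 + 10060·653 = 0 + 12257469 + 6882895 + 29828750 + 22189296 + 6569180 = 77727590
Σ Rᵢ = 0 + 837 + 470 + 2039 + 1518 + 448 = 5312
N̂ = 77727590 / 5312 ≈ 14632.45 → 14632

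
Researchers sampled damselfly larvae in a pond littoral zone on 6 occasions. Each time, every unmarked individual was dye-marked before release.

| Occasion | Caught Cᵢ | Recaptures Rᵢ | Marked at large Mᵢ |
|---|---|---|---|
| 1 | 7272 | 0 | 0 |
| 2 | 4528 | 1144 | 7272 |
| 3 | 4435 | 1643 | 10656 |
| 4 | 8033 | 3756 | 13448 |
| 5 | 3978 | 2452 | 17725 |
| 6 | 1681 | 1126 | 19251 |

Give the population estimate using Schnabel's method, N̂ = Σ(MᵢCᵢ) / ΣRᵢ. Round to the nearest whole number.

N ≈ 28,761

Σ MᵢCᵢ = 0·7272 + 7272·4528 + 10656·4435 + 13448·8033 + 17725·3978 + 19251·1681 = 0 + 32927616 + 47259360 + 108027784 + 70510050 + 32360931 = 291085741
Σ Rᵢ = 0 + 1144 + 1643 + 3756 + 2452 + 1126 = 10121
N̂ = 291085741 / 10121 ≈ 28760.6 → 28761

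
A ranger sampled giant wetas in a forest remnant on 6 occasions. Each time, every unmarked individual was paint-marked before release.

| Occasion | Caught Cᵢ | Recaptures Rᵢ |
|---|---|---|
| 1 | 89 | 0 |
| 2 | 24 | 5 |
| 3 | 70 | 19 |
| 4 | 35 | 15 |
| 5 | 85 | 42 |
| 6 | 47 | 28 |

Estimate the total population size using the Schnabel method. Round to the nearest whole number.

Marked at large before each occasion: Mᵢ = Σⱼ<ᵢ (Cⱼ − Rⱼ) → M1=0, M2=89, M3=108, M4=159, M5=179, M6=222
Σ MᵢCᵢ = 0·89 + 89·24 + 108·70 + 159·35 + 179·85 + 222·47 = 0 + 2136 + 7560 + 5565 + 15215 + 10434 = 40910
Σ Rᵢ = 0 + 5 + 19 + 15 + 42 + 28 = 109
N̂ = 40910 / 109 ≈ 375.3 → 375

N ≈ 375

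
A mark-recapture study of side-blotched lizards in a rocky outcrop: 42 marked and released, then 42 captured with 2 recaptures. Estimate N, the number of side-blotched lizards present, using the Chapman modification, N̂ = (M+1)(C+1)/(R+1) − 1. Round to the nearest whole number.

N ≈ 615

N̂ = (42+1)(42+1)/(2+1) − 1 = 43·43/3 − 1
= 1849/3 − 1 ≈ 616.3 − 1 ≈ 615.3 → 615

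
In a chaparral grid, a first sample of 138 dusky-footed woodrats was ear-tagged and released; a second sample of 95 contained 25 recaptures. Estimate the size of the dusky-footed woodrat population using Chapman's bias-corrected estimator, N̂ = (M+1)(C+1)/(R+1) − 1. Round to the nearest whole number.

N̂ = (138+1)(95+1)/(25+1) − 1 = 139·96/26 − 1
= 13344/26 − 1 ≈ 513.2 − 1 ≈ 512.2 → 512

N ≈ 512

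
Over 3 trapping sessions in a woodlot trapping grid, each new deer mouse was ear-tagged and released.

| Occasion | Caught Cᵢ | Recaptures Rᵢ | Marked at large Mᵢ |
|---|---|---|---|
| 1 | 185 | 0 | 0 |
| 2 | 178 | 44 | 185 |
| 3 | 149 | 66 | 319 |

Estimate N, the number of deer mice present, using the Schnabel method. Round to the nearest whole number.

N ≈ 731

Σ MᵢCᵢ = 0·185 + 185·178 + 319·149 = 0 + 32930 + 47531 = 80461
Σ Rᵢ = 0 + 44 + 66 = 110
N̂ = 80461 / 110 ≈ 731.46 → 731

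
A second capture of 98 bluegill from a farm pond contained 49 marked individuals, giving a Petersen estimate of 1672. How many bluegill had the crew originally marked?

From N = M·C/R: M = N·R / C = 1672·49 / 98 = 81928 / 98 = 836.

M = 836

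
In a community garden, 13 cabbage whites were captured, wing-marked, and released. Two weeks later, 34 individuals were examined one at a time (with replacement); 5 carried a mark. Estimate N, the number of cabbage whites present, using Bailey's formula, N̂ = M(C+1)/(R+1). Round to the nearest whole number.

N ≈ 76

N̂ = 13·(34+1)/(5+1) = 13·35/6 = 455/6 ≈ 75.8 → 76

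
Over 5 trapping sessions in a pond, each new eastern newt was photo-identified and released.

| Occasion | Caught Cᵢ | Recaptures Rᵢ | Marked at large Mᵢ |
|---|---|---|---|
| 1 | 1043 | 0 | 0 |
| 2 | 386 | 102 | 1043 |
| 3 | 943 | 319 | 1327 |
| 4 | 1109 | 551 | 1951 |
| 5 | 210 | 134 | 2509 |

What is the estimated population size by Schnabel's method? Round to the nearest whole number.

Σ MᵢCᵢ = 0·1043 + 1043·386 + 1327·943 + 1951·1109 + 2509·210 = 0 + 402598 + 1251361 + 2163659 + 526890 = 4344508
Σ Rᵢ = 0 + 102 + 319 + 551 + 134 = 1106
N̂ = 4344508 / 1106 ≈ 3928.1 → 3928

N ≈ 3928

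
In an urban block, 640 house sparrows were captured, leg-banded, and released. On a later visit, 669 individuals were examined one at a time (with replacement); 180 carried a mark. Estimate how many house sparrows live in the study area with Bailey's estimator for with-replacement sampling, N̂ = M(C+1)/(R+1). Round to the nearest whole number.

N ≈ 2369

N̂ = 640·(669+1)/(180+1) = 640·670/181 = 428800/181 ≈ 2369.1 → 2369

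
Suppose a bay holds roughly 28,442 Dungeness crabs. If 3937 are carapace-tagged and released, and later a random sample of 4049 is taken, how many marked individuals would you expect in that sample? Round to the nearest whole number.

expected recaptures ≈ 560

Expected recaptures E[R] = M·C / N.
E[R] = 3937 × 4049 / 28442 = 15940913 / 28442 ≈ 560.47 → 560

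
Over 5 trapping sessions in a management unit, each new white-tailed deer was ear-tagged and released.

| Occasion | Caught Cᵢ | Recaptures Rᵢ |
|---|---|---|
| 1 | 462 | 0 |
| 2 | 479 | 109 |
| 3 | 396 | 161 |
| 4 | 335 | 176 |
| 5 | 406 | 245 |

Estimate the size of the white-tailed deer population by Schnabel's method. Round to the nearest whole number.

N ≈ 2035

Marked at large before each occasion: Mᵢ = Σⱼ<ᵢ (Cⱼ − Rⱼ) → M1=0, M2=462, M3=832, M4=1067, M5=1226
Σ MᵢCᵢ = 0·462 + 462·479 + 832·396 + 1067·335 + 1226·406 = 0 + 221298 + 329472 + 357445 + 497756 = 1405971
Σ Rᵢ = 0 + 109 + 161 + 176 + 245 = 691
N̂ = 1405971 / 691 ≈ 2034.7 → 2035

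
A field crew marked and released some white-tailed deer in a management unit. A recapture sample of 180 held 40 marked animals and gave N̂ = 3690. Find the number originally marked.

From N = M·C/R: M = N·R / C = 3690·40 / 180 = 147600 / 180 = 820.

M = 820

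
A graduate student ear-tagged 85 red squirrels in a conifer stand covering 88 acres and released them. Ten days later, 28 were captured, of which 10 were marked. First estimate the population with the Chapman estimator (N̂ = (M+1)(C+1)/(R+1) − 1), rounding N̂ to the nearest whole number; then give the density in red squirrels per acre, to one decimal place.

N̂ = 86·29/11 − 1 = 2494/11 − 1 ≈ 225.7 → 226
Density = N̂ / area = 226 / 88 ≈ 2.57 → 2.6 per acre

density ≈ 2.6 red squirrels per acre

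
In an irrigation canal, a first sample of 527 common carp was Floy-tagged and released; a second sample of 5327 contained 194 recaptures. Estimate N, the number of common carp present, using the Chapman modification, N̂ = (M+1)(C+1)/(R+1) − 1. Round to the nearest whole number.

N̂ = (527+1)(5327+1)/(194+1) − 1 = 528·5328/195 − 1
= 2813184/195 − 1 ≈ 14426.6 − 1 ≈ 14425.6 → 14426

N ≈ 14,426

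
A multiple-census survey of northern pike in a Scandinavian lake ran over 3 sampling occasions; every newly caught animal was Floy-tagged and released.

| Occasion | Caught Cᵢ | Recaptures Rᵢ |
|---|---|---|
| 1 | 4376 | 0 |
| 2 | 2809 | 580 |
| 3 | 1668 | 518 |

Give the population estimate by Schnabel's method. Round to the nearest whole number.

N ≈ 21,229

Marked at large before each occasion: Mᵢ = Σⱼ<ᵢ (Cⱼ − Rⱼ) → M1=0, M2=4376, M3=6605
Σ MᵢCᵢ = 0·4376 + 4376·2809 + 6605·1668 = 0 + 12292184 + 11017140 = 23309324
Σ Rᵢ = 0 + 580 + 518 = 1098
N̂ = 23309324 / 1098 ≈ 21228.9 → 21229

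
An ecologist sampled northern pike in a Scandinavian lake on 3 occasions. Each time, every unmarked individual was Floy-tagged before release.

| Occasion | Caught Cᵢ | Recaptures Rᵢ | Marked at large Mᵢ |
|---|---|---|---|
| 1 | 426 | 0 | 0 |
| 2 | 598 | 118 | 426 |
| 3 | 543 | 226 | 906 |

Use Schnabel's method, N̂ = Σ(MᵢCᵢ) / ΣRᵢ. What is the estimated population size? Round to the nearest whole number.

N ≈ 2171

Σ MᵢCᵢ = 0·426 + 426·598 + 906·543 = 0 + 254748 + 491958 = 746706
Σ Rᵢ = 0 + 118 + 226 = 344
N̂ = 746706 / 344 ≈ 2170.7 → 2171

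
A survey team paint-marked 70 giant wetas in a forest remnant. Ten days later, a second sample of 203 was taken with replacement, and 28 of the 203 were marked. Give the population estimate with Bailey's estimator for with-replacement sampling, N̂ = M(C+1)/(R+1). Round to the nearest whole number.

N̂ = 70·(203+1)/(28+1) = 70·204/29 = 14280/29 ≈ 492.4 → 492

N ≈ 492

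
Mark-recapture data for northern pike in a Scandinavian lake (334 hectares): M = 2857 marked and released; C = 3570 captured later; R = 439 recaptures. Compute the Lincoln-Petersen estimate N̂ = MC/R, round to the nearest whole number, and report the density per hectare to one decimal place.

density ≈ 69.6 northern pike per hectare

N̂ = 2857·3570/439 = 10199490/439 ≈ 23233.46 → 23233
Density = N̂ / area = 23233 / 334 ≈ 69.56 → 69.6 per hectare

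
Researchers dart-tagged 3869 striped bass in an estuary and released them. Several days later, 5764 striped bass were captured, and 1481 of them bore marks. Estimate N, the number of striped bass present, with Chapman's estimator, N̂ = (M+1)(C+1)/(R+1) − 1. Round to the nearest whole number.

N ≈ 15,053

N̂ = (3869+1)(5764+1)/(1481+1) − 1 = 3870·5765/1482 − 1
= 22310550/1482 − 1 ≈ 15054.4 − 1 ≈ 15053.4 → 15053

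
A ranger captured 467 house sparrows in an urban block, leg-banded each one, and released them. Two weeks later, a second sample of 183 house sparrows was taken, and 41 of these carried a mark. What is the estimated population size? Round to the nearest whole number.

The marked fraction in the recapture sample should equal the marked fraction in the population: 41/183 = 467/N.
N = (467 × 183) / 41 = 85461 / 41 ≈ 2084.4 → 2084

N ≈ 2084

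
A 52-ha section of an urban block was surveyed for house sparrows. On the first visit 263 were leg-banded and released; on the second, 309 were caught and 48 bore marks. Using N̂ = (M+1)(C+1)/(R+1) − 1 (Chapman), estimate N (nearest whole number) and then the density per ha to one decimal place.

N̂ = 264·310/49 − 1 = 81840/49 − 1 ≈ 1669.2 → 1669
Density = N̂ / area = 1669 / 52 ≈ 32.10 → 32.1 per ha

density ≈ 32.1 house sparrows per ha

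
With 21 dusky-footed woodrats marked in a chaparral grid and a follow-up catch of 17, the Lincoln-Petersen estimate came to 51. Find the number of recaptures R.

From N = M·C/R: R = M·C / N = 21·17 / 51 = 357 / 51 = 7.

R = 7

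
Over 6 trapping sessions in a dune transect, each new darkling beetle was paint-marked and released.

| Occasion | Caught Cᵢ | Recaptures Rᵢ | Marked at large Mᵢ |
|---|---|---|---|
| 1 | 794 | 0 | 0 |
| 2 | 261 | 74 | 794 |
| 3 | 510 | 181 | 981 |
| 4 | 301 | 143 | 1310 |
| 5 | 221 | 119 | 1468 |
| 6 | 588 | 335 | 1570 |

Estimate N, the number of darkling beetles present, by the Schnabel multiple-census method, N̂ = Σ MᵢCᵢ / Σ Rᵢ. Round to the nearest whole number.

Σ MᵢCᵢ = 0·794 + 794·261 + 981·510 + 1310·301 + 1468·221 + 1570·588 = 0 + 207234 + 500310 + 394310 + 324428 + 923160 = 2349442
Σ Rᵢ = 0 + 74 + 181 + 143 + 119 + 335 = 852
N̂ = 2349442 / 852 ≈ 2757.6 → 2758

N ≈ 2758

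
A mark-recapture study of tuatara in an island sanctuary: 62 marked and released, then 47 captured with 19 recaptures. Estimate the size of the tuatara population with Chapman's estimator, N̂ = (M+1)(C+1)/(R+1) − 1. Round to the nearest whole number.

N ≈ 150

N̂ = (62+1)(47+1)/(19+1) − 1 = 63·48/20 − 1
= 3024/20 − 1 ≈ 151.2 − 1 ≈ 150.2 → 150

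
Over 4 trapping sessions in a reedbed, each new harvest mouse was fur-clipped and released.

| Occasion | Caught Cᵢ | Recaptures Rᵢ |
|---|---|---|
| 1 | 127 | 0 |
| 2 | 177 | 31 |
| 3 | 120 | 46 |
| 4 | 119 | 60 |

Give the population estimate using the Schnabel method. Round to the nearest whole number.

Marked at large before each occasion: Mᵢ = Σⱼ<ᵢ (Cⱼ − Rⱼ) → M1=0, M2=127, M3=273, M4=347
Σ MᵢCᵢ = 0·127 + 127·177 + 273·120 + 347·119 = 0 + 22479 + 32760 + 41293 = 96532
Σ Rᵢ = 0 + 31 + 46 + 60 = 137
N̂ = 96532 / 137 ≈ 704.6 → 705

N ≈ 705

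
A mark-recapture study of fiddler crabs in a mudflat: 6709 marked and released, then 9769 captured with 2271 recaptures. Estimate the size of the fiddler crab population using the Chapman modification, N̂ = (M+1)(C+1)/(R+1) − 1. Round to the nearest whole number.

N ≈ 28,853

N̂ = (6709+1)(9769+1)/(2271+1) − 1 = 6710·9770/2272 − 1
= 65556700/2272 − 1 ≈ 28854.2 − 1 ≈ 28853.2 → 28853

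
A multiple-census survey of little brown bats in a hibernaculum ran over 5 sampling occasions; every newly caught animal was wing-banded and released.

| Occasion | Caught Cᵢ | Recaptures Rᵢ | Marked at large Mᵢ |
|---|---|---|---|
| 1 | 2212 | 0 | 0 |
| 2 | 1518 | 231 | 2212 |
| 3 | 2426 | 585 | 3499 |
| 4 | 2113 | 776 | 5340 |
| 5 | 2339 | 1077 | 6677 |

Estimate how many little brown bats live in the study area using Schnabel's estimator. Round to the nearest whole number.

Σ MᵢCᵢ = 0·2212 + 2212·1518 + 3499·2426 + 5340·2113 + 6677·2339 = 0 + 3357816 + 8488574 + 11283420 + 15617503 = 38747313
Σ Rᵢ = 0 + 231 + 585 + 776 + 1077 = 2669
N̂ = 38747313 / 2669 ≈ 14517.5 → 14518

N ≈ 14,518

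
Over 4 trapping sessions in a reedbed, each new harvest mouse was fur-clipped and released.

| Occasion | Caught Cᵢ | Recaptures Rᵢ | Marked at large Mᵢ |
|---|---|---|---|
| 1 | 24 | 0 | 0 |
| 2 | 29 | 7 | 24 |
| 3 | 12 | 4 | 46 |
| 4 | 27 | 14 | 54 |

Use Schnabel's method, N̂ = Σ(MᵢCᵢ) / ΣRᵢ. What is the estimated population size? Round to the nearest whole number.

Σ MᵢCᵢ = 0·24 + 24·29 + 46·12 + 54·27 = 0 + 696 + 552 + 1458 = 2706
Σ Rᵢ = 0 + 7 + 4 + 14 = 25
N̂ = 2706 / 25 ≈ 108.2 → 108

N ≈ 108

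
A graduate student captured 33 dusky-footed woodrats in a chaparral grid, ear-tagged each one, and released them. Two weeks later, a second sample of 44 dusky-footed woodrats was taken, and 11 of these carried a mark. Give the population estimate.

N = (33 × 44) / 11 = 1452 / 11 = 132

N = 132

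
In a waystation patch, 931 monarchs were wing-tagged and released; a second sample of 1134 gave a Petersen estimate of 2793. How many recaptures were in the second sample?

From N = M·C/R: R = M·C / N = 931·1134 / 2793 = 1055754 / 2793 = 378.

R = 378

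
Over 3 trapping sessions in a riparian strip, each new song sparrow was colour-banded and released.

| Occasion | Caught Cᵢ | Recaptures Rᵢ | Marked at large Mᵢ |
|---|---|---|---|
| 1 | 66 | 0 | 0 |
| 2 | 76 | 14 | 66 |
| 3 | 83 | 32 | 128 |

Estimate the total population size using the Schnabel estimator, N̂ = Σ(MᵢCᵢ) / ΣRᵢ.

Σ MᵢCᵢ = 0·66 + 66·76 + 128·83 = 0 + 5016 + 10624 = 15640
Σ Rᵢ = 0 + 14 + 32 = 46
N̂ = 15640 / 46 = 340

N = 340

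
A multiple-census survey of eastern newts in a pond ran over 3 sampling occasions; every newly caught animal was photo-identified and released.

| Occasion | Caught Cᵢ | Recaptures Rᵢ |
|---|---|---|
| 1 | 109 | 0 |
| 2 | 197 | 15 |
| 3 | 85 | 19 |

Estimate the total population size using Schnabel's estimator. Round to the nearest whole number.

N ≈ 1359

Marked at large before each occasion: Mᵢ = Σⱼ<ᵢ (Cⱼ − Rⱼ) → M1=0, M2=109, M3=291
Σ MᵢCᵢ = 0·109 + 109·197 + 291·85 = 0 + 21473 + 24735 = 46208
Σ Rᵢ = 0 + 15 + 19 = 34
N̂ = 46208 / 34 ≈ 1359.1 → 1359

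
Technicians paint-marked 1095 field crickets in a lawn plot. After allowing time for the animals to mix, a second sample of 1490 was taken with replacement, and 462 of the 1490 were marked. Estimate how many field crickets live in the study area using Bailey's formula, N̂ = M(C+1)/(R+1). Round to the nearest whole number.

N̂ = 1095·(1490+1)/(462+1) = 1095·1491/463 = 1632645/463 ≈ 3526.2 → 3526

N ≈ 3526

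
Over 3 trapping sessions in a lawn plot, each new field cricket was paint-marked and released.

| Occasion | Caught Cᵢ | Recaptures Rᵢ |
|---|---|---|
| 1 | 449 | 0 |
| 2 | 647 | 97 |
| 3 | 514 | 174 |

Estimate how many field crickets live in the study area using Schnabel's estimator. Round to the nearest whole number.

Marked at large before each occasion: Mᵢ = Σⱼ<ᵢ (Cⱼ − Rⱼ) → M1=0, M2=449, M3=999
Σ MᵢCᵢ = 0·449 + 449·647 + 999·514 = 0 + 290503 + 513486 = 803989
Σ Rᵢ = 0 + 97 + 174 = 271
N̂ = 803989 / 271 ≈ 2966.7 → 2967

N ≈ 2967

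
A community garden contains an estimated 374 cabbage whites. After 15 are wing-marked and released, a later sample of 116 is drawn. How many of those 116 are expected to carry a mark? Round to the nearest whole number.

expected recaptures ≈ 5

The marked fraction of the population is 15/374, so in a sample of 116 expect C·(M/N) marked.
E[R] = 15 × 116 / 374 = 1740 / 374 ≈ 4.7 → 5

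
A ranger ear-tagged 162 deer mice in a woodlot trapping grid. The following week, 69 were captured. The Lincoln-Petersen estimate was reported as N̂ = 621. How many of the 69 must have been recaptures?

From N = M·C/R: R = M·C / N = 162·69 / 621 = 11178 / 621 = 18.

R = 18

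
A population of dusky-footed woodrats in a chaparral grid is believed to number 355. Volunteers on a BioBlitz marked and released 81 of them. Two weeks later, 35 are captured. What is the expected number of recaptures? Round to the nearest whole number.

expected recaptures ≈ 8

Expected recaptures E[R] = M·C / N.
E[R] = 81 × 35 / 355 = 2835 / 355 ≈ 8.0 → 8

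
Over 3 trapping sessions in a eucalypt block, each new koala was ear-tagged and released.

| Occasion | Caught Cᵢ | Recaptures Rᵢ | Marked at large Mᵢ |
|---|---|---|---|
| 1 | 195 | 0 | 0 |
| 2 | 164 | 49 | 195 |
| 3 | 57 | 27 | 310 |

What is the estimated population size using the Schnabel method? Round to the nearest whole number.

N ≈ 653

Σ MᵢCᵢ = 0·195 + 195·164 + 310·57 = 0 + 31980 + 17670 = 49650
Σ Rᵢ = 0 + 49 + 27 = 76
N̂ = 49650 / 76 ≈ 653.3 → 653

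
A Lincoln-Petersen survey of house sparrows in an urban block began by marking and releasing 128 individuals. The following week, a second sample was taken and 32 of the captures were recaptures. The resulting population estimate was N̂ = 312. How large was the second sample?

From N = M·C/R: C = N·R / M = 312·32 / 128 = 9984 / 128 = 78.

C = 78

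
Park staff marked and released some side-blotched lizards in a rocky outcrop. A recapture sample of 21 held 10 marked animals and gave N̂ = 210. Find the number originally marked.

From N = M·C/R: M = N·R / C = 210·10 / 21 = 2100 / 21 = 100.

M = 100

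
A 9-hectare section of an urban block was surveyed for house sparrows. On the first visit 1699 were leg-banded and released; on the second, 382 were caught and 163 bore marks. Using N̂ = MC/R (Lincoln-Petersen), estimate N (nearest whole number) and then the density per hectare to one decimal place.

density ≈ 442.4 house sparrows per hectare

N̂ = 1699·382/163 = 649018/163 ≈ 3981.7 → 3982
Density = N̂ / area = 3982 / 9 ≈ 442.44 → 442.4 per hectare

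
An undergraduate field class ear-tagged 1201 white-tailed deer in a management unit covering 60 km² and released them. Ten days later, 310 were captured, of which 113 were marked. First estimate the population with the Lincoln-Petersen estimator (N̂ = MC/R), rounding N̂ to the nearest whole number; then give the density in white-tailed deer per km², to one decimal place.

N̂ = 1201·310/113 = 372310/113 ≈ 3294.8 → 3295
Density = N̂ / area = 3295 / 60 ≈ 54.92 → 54.9 per km²

density ≈ 54.9 white-tailed deer per km²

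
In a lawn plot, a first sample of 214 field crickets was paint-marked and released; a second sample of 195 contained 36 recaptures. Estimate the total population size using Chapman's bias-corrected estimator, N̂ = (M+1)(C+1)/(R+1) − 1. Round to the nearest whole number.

N̂ = (214+1)(195+1)/(36+1) − 1 = 215·196/37 − 1
= 42140/37 − 1 ≈ 1138.9 − 1 ≈ 1137.9 → 1138

N ≈ 1138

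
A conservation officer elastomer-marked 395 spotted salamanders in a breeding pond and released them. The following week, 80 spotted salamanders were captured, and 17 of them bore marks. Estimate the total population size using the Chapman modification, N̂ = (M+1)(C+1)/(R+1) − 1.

N = 1781

N̂ = (395+1)(80+1)/(17+1) − 1 = 396·81/18 − 1
= 32076/18 − 1 = 1782 − 1 = 1781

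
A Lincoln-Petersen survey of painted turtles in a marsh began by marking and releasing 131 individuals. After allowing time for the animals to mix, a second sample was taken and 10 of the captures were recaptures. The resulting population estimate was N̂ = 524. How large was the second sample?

C = 40

From N = M·C/R: C = N·R / M = 524·10 / 131 = 5240 / 131 = 40.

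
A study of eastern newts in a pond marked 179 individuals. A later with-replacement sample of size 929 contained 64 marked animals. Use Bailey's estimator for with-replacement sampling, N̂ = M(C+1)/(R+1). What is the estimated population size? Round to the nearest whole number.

N̂ = 179·(929+1)/(64+1) = 179·930/65 = 166470/65 ≈ 2561.1 → 2561

N ≈ 2561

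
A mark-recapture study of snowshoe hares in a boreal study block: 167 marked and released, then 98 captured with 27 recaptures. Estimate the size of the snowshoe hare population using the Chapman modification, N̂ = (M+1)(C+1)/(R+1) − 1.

N = 593

N̂ = (167+1)(98+1)/(27+1) − 1 = 168·99/28 − 1
= 16632/28 − 1 = 594 − 1 = 593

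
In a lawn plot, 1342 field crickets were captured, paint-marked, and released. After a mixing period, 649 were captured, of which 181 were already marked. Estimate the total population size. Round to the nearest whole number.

If marked individuals mix randomly, R/C ≈ M/N, giving N ≈ M·C/R.
N = (1342 × 649) / 181 = 870958 / 181 ≈ 4811.9 → 4812

N ≈ 4812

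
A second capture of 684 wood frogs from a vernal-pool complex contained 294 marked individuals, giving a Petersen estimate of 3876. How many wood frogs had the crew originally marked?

From N = M·C/R: M = N·R / C = 3876·294 / 684 = 1139544 / 684 = 1666.

M = 1666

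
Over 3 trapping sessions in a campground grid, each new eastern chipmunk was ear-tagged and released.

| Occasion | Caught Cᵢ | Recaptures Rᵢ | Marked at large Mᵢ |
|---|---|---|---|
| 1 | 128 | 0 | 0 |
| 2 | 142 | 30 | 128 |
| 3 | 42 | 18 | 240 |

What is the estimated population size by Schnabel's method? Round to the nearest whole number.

N ≈ 589

Σ MᵢCᵢ = 0·128 + 128·142 + 240·42 = 0 + 18176 + 10080 = 28256
Σ Rᵢ = 0 + 30 + 18 = 48
N̂ = 28256 / 48 ≈ 588.7 → 589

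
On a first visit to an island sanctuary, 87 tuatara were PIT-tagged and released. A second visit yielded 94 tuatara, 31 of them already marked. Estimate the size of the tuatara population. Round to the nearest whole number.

Lincoln-Petersen assumes M/N = R/C, so N = M·C / R.
N = (87 × 94) / 31 = 8178 / 31 ≈ 263.8 → 264

N ≈ 264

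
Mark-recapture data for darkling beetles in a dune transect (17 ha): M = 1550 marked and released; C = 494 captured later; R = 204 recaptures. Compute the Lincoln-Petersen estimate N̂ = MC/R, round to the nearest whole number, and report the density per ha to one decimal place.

density ≈ 220.8 darkling beetles per ha

N̂ = 1550·494/204 = 765700/204 ≈ 3753.4 → 3753
Density = N̂ / area = 3753 / 17 ≈ 220.76 → 220.8 per ha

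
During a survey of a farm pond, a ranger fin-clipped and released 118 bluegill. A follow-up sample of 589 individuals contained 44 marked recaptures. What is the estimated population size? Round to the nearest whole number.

N = (118 × 589) / 44 = 69502 / 44 ≈ 1579.6 → 1580

N ≈ 1580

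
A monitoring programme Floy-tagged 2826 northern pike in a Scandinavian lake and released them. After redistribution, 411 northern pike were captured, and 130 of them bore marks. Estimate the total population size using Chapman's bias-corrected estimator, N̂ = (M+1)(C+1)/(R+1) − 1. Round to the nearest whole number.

N ≈ 8890

N̂ = (2826+1)(411+1)/(130+1) − 1 = 2827·412/131 − 1
= 1164724/131 − 1 ≈ 8891.0 − 1 ≈ 8890.0 → 8890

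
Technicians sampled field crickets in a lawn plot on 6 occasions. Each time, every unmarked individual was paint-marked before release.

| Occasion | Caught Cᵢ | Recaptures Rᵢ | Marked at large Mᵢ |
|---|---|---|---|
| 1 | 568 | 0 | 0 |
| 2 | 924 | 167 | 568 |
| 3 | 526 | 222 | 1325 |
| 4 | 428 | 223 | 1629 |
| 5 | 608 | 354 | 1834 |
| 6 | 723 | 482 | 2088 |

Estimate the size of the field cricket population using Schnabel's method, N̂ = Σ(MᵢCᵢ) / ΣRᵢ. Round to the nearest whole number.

Σ MᵢCᵢ = 0·568 + 568·924 + 1325·526 + 1629·428 + 1834·608 + 2088·723 = 0 + 524832 + 696950 + 697212 + 1115072 + 1509624 = 4543690
Σ Rᵢ = 0 + 167 + 222 + 223 + 354 + 482 = 1448
N̂ = 4543690 / 1448 ≈ 3137.9 → 3138

N ≈ 3138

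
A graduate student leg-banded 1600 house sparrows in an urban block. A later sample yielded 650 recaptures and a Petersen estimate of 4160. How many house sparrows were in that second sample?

C = 1690

From N = M·C/R: C = N·R / M = 4160·650 / 1600 = 2704000 / 1600 = 1690.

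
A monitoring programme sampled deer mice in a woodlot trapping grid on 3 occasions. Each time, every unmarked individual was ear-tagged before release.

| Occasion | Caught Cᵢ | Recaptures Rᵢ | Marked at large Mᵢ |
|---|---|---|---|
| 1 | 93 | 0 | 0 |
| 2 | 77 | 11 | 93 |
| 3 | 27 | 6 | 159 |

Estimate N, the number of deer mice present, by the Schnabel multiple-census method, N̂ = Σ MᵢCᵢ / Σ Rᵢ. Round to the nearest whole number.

Σ MᵢCᵢ = 0·93 + 93·77 + 159·27 = 0 + 7161 + 4293 = 11454
Σ Rᵢ = 0 + 11 + 6 = 17
N̂ = 11454 / 17 ≈ 673.8 → 674

N ≈ 674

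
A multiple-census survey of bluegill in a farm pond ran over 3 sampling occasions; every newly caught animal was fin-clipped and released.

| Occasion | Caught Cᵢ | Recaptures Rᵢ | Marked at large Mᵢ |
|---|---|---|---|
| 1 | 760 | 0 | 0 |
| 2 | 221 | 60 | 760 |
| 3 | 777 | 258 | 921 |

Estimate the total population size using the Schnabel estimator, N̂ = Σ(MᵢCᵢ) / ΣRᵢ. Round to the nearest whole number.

N ≈ 2779

Σ MᵢCᵢ = 0·760 + 760·221 + 921·777 = 0 + 167960 + 715617 = 883577
Σ Rᵢ = 0 + 60 + 258 = 318
N̂ = 883577 / 318 ≈ 2778.5 → 2779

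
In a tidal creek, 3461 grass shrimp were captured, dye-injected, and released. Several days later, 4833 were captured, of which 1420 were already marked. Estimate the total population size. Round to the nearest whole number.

N ≈ 11,780

N = (3461 × 4833) / 1420 = 16727013 / 1420 ≈ 11779.6 → 11780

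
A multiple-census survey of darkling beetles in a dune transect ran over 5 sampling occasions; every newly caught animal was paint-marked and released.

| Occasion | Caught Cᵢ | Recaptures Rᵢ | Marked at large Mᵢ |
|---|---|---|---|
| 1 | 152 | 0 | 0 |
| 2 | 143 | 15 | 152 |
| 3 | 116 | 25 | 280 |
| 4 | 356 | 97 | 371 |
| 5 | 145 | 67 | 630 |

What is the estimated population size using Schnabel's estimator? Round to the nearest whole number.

N ≈ 1361

Σ MᵢCᵢ = 0·152 + 152·143 + 280·116 + 371·356 + 630·145 = 0 + 21736 + 32480 + 132076 + 91350 = 277642
Σ Rᵢ = 0 + 15 + 25 + 97 + 67 = 204
N̂ = 277642 / 204 ≈ 1361.0 → 1361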